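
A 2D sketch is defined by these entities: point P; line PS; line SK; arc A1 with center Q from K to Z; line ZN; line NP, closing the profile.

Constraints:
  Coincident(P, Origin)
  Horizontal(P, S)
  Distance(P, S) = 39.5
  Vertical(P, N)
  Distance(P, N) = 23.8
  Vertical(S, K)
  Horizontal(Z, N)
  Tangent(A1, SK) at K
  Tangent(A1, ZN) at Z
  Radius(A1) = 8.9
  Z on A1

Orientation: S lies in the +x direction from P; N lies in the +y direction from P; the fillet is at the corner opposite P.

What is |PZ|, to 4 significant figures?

38.77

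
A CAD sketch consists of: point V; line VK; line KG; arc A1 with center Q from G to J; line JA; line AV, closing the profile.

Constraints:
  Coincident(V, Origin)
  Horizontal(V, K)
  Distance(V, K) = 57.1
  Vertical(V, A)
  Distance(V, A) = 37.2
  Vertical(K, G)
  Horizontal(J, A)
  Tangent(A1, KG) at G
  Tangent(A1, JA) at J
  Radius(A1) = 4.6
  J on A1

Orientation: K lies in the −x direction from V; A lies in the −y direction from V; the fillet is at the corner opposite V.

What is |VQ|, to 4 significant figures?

61.80

V and A share the same x with |VA| = 37.2 and A on the −y side, so A = (0.000, -37.20). The virtual corner opposite V is at (-57.10, -37.20). The tangent condition forces QG to be normal to KG and A1 meets JA tangentially, so QJ is at right angles to JA, with radius 4.6, so the center Q sits 4.6 in from both sides at Q = (-52.50, -32.60). Then |VQ| = |Q − V| = 61.80.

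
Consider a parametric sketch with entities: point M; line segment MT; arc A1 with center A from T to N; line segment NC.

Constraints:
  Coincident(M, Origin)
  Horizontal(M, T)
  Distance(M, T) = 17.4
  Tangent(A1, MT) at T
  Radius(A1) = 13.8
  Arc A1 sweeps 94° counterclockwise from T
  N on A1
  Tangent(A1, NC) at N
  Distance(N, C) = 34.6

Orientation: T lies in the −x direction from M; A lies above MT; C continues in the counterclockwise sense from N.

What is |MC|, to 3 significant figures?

49.6

M is at the origin; MT is horizontal with |MT| = 17.4 and T on the −x side, so T = (-17.4, 0.00). A1 meets MT tangentially, so AT is at right angles to MT, so A = T + (0, 13.8) = (-17.4, 13.8). On A1, T sits at bearing -90° from A; a 94° counterclockwise sweep puts N at bearing 4°, so N = A + 13.8·(cos 4°, sin 4°) = (-3.63, 14.8). A1 meets NC tangentially, so AN is at right angles to NC, so NC runs along (−sin 4°, cos 4°); with |NC| = 34.6, C = (-6.05, 49.3). Then |MC| = |C − M| = 49.6.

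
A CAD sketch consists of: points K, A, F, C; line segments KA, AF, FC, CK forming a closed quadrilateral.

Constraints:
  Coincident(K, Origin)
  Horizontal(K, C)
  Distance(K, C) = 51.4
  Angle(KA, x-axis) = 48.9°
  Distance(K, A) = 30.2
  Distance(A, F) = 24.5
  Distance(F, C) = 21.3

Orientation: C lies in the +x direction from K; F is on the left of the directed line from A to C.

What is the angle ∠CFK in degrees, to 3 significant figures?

85.4°

K is at the origin; K and C share the same y with |KC| = 51.4 and C in +x, so C = (51.4, 0). KA runs at 48.9° with |KA| = 30.2, so A = (19.9, 22.8). F is determined by |AF| = 24.5 and |FC| = 21.3 together: it lies at the intersection of circle(A, 24.5) and circle(C, 21.3). With |AC| = 38.9, the foot of the radical line on AC is 21.3 from A and the perpendicular offset is √(24.5² − 21.3²) = 12.0. Taking the left-of-AC solution: F = (44.2, 20.0).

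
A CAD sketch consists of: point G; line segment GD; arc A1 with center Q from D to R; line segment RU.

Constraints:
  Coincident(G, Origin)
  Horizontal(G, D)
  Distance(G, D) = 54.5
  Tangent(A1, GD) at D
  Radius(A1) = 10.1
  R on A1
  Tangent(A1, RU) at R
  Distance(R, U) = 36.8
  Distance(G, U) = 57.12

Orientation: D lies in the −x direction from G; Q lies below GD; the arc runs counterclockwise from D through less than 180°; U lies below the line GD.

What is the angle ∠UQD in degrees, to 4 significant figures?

152.1°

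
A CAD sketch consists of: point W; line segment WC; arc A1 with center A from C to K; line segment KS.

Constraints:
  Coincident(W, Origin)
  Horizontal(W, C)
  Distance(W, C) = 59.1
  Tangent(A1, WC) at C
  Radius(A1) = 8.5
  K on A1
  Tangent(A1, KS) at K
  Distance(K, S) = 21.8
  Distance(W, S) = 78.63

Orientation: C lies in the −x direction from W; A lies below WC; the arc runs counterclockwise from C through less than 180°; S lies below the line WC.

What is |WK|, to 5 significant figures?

67.422

Checks: |AK| = 8.500 ✓; ∠(AK, KS) = 90.00° ✓; |KS| = 21.80 ✓; |WS| = 78.63 ✓.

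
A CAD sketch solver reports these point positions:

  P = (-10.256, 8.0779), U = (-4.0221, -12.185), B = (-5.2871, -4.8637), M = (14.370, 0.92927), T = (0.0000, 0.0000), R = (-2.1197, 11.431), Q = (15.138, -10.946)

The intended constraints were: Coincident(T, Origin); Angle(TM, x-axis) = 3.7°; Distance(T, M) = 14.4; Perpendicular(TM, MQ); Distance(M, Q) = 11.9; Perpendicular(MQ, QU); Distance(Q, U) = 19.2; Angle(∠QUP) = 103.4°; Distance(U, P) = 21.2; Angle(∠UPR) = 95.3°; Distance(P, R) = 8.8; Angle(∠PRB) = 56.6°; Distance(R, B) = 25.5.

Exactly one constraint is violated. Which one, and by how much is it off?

Distance(R, B) = 25.5 — off by 8.90.

T = (0.00, 0.00) ✓; TM at 3.700° ✓; |TM| = 14.40 ✓; ∠(TM, MQ) = 90.00° ✓; |MQ| = 11.90 ✓; ∠(MQ, QU) = 90.00° ✓; |QU| = 19.20 ✓; ∠QUP = 103.4° ✓; |UP| = 21.20 ✓; ∠UPR = 95.30° ✓; |PR| = 8.800 ✓; ∠PRB = 56.60° ✓; |RB| = 16.60 ✗.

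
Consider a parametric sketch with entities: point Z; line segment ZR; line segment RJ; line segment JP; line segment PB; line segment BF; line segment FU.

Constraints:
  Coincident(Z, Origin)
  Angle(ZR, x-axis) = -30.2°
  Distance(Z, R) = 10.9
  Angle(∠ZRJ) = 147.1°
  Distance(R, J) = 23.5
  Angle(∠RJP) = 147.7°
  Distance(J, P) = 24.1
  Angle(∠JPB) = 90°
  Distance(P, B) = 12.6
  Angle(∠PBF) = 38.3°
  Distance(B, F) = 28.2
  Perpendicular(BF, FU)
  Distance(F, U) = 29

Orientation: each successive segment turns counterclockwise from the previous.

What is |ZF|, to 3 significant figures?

44.6

Z is at the origin; ZR runs at -30.2° with length 10.9, so R = (9.42, -5.48). ∠ZRJ = 147.1° gives RJ at 2.70° from the x-axis; with |RJ| = 23.5, J = (32.9, -4.38). ∠RJP = 147.7° gives JP at 35.0° from the x-axis; with |JP| = 24.1, P = (52.6, 9.45). ∠JPB = 90.0° gives PB at 125° from the x-axis; with |PB| = 12.6, B = (45.4, 19.8). ∠PBF = 38.3° gives BF at -93.3° from the x-axis; with |BF| = 28.2, F = (43.8, -8.38). Then |ZF| = |F − Z| = 44.6.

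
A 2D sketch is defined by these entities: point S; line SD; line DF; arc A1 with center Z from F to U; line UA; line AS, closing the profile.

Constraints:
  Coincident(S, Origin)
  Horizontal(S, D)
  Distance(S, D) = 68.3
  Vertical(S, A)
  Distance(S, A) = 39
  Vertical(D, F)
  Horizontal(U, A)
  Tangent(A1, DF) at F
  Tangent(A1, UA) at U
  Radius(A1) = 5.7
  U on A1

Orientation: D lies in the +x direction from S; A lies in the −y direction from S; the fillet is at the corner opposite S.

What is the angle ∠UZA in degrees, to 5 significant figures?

84.797°

The virtual corner opposite S is at (68.300, -39.000). Since A1 is tangent to DF there, ZF ⟂ DF and A1 meets UA tangentially, so ZU is at right angles to UA, with radius 5.7, so the center Z sits 5.7 in from both sides at Z = (62.600, -33.300). That places the tangent points at F = (68.300, -33.300) on DF and U = (62.600, -39.000) on UA. Then cos ∠UZA = ZU·ZA / (|ZU||ZA|), giving 84.797°.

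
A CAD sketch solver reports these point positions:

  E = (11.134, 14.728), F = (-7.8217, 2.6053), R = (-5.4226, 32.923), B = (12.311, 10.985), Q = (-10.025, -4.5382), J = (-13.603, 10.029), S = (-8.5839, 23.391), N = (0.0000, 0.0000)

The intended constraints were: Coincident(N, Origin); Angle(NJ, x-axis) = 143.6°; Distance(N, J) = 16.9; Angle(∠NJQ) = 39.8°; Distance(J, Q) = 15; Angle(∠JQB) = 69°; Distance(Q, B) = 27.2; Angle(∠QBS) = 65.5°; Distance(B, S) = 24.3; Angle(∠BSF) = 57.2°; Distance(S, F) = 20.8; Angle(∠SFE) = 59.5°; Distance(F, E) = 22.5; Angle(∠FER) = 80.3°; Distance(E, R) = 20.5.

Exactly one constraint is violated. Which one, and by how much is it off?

Distance(E, R) = 20.5 — off by 4.10.

N = (0.00, 0.00) ✓; NJ at 143.6° ✓; |NJ| = 16.90 ✓; ∠NJQ = 39.80° ✓; |JQ| = 15.00 ✓; ∠JQB = 69.00° ✓; |QB| = 27.20 ✓; ∠QBS = 65.50° ✓; |BS| = 24.30 ✓; ∠BSF = 57.20° ✓; |SF| = 20.80 ✓; ∠SFE = 59.50° ✓; |FE| = 22.50 ✓; ∠FER = 80.30° ✓; |ER| = 24.60 ✗.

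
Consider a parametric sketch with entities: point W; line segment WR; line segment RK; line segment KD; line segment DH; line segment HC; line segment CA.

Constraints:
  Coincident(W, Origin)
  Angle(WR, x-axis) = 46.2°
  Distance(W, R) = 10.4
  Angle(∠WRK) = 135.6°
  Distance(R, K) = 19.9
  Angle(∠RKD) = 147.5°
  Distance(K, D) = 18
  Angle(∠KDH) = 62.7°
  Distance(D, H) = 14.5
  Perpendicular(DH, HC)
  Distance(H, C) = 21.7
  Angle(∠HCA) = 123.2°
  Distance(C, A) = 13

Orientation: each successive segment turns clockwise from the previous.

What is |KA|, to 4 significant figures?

13.63

W is at the origin; WR runs at 46.2° with length 10.4, so R = (7.198, 7.506). ∠WRK = 135.6° gives RK at 1.800° from the x-axis; with |RK| = 19.9, K = (27.09, 8.131). ∠RKD = 147.5° gives KD at -30.70° from the x-axis; with |KD| = 18.0, D = (42.57, -1.058). ∠KDH = 62.7° gives DH at -148.0° from the x-axis; with |DH| = 14.5, H = (30.27, -8.742). DH is perpendicular to HC, so HC runs at 122.0°; with |HC| = 21.7, C = (18.77, 9.660). ∠HCA = 123.2° gives CA at 65.20° from the x-axis; with |CA| = 13.0, A = (24.22, 21.46). Then |KA| = |A − K| = 13.63.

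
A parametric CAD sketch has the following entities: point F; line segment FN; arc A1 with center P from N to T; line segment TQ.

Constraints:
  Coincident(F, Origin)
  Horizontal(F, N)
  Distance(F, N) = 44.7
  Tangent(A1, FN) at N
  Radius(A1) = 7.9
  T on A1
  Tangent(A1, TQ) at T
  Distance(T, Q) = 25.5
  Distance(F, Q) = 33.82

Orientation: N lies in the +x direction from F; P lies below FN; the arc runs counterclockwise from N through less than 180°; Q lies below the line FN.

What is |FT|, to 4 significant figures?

38.38

F is at the origin; F and N share the same y with |FN| = 44.7 and N on the +x side, so N = (44.70, 0.000). A1 meets FN tangentially, so PN is at right angles to FN, so P = N + (0, -7.9) = (44.70, -7.900). Since PT ⟂ TQ (tangency), |PQ| = √(7.9² + 25.5²) = 26.70 regardless of where T sits on A1. So Q lies on both circle(F, 33.82) and circle(P, 26.70); the below-FN intersection is Q = (23.59, -24.24). T is the foot of the tangent from Q: T = (38.23, -3.363).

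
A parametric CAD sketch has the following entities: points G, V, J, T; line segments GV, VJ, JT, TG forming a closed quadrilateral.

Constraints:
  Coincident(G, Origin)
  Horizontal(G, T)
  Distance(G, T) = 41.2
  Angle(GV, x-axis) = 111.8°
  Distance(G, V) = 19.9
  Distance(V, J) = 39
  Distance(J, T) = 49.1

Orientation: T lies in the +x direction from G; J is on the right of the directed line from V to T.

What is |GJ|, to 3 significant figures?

20.6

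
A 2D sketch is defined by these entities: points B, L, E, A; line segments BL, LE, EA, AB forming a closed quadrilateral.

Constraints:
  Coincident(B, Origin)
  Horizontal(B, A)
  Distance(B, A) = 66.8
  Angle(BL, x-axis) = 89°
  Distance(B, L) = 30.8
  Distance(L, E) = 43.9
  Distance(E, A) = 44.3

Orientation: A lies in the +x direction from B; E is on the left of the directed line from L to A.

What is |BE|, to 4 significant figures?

57.96

Checks: |LE| = 43.90 ✓; |EA| = 44.30 ✓.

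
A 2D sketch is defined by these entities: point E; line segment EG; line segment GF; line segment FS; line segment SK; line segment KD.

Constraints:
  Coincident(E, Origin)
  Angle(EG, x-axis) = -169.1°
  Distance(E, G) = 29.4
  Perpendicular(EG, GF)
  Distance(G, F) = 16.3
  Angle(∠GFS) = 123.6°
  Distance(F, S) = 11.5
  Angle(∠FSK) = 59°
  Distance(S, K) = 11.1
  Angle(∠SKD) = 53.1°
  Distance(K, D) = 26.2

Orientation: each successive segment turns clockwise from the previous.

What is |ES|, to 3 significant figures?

30.1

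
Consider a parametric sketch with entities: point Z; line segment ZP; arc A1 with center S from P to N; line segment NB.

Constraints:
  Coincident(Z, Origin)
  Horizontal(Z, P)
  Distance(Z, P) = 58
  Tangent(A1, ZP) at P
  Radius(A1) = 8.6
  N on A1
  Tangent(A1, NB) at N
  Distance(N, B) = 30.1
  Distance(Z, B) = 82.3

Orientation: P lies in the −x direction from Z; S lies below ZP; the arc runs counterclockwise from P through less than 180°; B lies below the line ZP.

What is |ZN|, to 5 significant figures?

66.584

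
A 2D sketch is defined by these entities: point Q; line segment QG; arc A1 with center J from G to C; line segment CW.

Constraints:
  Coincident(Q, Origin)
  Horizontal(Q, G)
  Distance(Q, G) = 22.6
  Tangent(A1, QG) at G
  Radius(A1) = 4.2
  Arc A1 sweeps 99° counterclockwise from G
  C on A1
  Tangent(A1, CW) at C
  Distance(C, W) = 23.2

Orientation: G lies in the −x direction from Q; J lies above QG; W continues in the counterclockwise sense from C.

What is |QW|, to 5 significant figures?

35.480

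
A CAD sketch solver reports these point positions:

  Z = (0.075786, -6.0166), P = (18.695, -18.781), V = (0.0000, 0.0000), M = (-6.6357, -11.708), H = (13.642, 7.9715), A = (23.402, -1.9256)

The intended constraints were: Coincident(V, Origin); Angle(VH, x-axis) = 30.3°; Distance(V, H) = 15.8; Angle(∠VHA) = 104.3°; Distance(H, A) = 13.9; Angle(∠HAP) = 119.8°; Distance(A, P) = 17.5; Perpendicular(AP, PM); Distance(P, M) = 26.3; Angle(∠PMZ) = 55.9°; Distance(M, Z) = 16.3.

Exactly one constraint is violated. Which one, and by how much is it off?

Distance(M, Z) = 16.3 — off by 7.50.

V = (0.00, 0.00) ✓; VH at 30.30° ✓; |VH| = 15.80 ✓; ∠VHA = 104.3° ✓; |HA| = 13.90 ✓; ∠HAP = 119.8° ✓; |AP| = 17.50 ✓; ∠(AP, PM) = 90.00° ✓; |PM| = 26.30 ✓; ∠PMZ = 55.90° ✓; |MZ| = 8.800 ✗.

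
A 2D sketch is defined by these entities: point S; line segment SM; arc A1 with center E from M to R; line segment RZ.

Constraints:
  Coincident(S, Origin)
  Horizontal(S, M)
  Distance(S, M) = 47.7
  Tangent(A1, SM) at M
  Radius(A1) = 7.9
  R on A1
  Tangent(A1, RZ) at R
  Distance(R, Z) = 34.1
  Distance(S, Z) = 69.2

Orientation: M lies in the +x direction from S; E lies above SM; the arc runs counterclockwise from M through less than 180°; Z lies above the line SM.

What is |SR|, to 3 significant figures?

56.2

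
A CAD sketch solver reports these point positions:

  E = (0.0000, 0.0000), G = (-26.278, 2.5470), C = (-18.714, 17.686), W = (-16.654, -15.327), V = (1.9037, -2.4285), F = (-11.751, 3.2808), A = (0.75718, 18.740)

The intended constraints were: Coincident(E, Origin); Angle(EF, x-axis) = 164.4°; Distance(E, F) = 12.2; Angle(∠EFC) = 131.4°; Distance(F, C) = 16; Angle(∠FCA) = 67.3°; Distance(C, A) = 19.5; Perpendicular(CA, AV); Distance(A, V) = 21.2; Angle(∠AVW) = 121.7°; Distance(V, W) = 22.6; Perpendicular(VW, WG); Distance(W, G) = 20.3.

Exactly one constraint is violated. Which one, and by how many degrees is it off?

Perpendicular(VW, WG) — off by 6.50°.

E = (0.00, 0.00) ✓; EF at 164.4° ✓; |EF| = 12.20 ✓; ∠EFC = 131.4° ✓; |FC| = 16.00 ✓; ∠FCA = 67.30° ✓; |CA| = 19.50 ✓; ∠(CA, AV) = 90.00° ✓; |AV| = 21.20 ✓; ∠AVW = 121.7° ✓; |VW| = 22.60 ✓; ∠(VW, WG) = 96.50° ✗; |WG| = 20.30 ✓.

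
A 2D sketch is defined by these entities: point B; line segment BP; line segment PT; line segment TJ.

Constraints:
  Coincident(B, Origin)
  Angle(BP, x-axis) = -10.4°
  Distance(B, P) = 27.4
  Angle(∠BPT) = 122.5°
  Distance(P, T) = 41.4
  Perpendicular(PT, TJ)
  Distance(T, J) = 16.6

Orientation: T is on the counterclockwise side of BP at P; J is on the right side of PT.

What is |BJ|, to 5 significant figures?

68.749

∠BPT = 122.5°, so PT runs at -10.4° + (180° − 122.5°) = 47.100° from the x-axis; with |PT| = 41.4, T = P + 41.4·(cos 47.100°, sin 47.100°) = (55.132, 25.381). PT ⟂ TJ; with |TJ| = 16.6 on the right of PT, J = T + 16.6·(0.73254, -0.68072) = (67.292, 14.081). Then |BJ| = |J − B| = 68.749.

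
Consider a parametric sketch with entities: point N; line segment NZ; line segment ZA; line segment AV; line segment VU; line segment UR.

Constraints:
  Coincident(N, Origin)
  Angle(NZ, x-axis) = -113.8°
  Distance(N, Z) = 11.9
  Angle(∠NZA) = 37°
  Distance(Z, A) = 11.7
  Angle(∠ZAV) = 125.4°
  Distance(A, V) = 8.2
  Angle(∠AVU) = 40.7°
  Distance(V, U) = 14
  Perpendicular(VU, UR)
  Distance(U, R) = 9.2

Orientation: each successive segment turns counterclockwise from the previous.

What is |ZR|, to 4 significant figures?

7.561

N is at the origin; NZ runs at -113.8° with length 11.9, so Z = (-4.802, -10.89). ∠NZA = 37.0° gives ZA at 29.20° from the x-axis; with |ZA| = 11.7, A = (5.411, -5.180). ∠ZAV = 125.4° gives AV at 83.80° from the x-axis; with |AV| = 8.2, V = (6.297, 2.972). ∠AVU = 40.7° gives VU at -136.9° from the x-axis; with |VU| = 14.0, U = (-3.926, -6.594). VU is perpendicular to UR, so UR runs at -46.90°; with |UR| = 9.2, R = (2.360, -13.31). Then |ZR| = |R − Z| = 7.561.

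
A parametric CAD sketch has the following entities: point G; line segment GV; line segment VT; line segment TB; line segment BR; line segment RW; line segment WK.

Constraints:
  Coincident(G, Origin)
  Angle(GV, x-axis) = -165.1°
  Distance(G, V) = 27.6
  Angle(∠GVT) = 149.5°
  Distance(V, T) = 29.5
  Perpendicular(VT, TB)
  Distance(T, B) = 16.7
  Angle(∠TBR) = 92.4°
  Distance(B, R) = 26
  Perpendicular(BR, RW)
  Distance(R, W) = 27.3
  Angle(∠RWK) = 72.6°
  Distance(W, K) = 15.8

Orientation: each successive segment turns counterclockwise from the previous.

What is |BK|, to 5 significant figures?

25.079

BR ⟂ RW, so RW runs at 133.00°; with |RW| = 27.3, W = (-35.098, -2.1297). ∠RWK = 72.6° gives WK at -119.60° from the x-axis; with |WK| = 15.8, K = (-42.902, -15.868). Then |BK| = |K − B| = 25.079.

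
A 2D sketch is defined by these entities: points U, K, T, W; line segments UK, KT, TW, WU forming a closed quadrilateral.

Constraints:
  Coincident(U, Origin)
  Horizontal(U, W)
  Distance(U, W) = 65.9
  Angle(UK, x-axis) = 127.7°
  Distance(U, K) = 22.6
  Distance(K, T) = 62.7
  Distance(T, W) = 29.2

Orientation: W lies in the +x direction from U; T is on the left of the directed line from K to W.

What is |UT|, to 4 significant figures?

54.02

U is at the origin; UW is horizontal with |UW| = 65.9 and W in +x, so W = (65.9, 0). UK runs at 127.7° with |UK| = 22.6, so K = (-13.82, 17.88). T is determined by |KT| = 62.7 and |TW| = 29.2 together: it lies at the intersection of circle(K, 62.7) and circle(W, 29.2). With |KW| = 81.70, the foot of the radical line on KW is 59.69 from K and the perpendicular offset is √(62.7² − 59.69²) = 19.19. Taking the left-of-KW solution: T = (48.62, 23.54).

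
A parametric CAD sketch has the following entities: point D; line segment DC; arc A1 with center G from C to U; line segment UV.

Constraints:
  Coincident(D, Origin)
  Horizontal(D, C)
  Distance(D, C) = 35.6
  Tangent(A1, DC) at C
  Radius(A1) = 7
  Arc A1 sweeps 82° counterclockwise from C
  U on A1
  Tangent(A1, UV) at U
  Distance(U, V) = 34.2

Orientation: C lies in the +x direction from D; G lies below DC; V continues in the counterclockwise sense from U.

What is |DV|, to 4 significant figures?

46.51

D is at the origin; DC is horizontal with |DC| = 35.6 and C on the +x side, so C = (35.60, 0.000). A1 meets DC tangentially, so GC is at right angles to DC, so G = C + (0, -7) = (35.60, -7.000). On A1, C sits at bearing 90° from G; an 82° counterclockwise sweep puts U at bearing 172°, so U = G + 7.0·(cos 172°, sin 172°) = (28.67, -6.026). A1 meets UV tangentially, so GU is at right angles to UV, so UV runs along (−sin 172°, cos 172°); with |UV| = 34.2, V = (23.91, -39.89). Then |DV| = |V − D| = 46.51.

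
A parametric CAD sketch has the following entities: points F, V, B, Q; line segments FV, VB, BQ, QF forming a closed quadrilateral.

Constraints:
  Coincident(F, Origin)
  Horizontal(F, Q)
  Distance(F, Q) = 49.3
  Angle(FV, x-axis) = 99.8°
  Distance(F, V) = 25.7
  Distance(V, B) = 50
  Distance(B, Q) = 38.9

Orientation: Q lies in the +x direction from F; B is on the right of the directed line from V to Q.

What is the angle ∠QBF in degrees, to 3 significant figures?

97.0°

Checks: |VB| = 50.00 ✓; |BQ| = 38.90 ✓.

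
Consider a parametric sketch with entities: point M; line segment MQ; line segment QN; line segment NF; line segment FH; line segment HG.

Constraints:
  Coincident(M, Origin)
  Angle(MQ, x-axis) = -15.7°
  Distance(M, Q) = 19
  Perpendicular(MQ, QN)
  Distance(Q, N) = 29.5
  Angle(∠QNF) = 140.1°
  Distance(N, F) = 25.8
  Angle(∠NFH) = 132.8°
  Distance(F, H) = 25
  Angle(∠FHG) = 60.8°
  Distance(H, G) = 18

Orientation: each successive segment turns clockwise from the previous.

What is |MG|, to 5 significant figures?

37.367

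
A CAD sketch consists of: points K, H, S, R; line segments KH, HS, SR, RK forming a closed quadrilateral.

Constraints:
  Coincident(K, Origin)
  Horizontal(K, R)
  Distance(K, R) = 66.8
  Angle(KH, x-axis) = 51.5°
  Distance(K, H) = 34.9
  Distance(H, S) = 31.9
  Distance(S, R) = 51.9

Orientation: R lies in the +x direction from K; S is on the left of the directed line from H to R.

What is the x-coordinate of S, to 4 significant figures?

46.28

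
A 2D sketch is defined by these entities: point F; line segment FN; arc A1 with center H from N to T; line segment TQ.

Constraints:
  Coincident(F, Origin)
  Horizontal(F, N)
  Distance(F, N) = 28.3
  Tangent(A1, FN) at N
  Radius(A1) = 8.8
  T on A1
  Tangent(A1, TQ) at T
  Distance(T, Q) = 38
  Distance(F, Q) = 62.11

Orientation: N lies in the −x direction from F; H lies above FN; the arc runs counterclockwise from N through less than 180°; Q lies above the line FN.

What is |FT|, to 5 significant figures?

25.211

Checks: ∠(HN, NF) = 90.00° ✓; |HT| = 8.800 ✓; ∠(HT, TQ) = 90.00° ✓; |TQ| = 38.00 ✓; |FQ| = 62.11 ✓.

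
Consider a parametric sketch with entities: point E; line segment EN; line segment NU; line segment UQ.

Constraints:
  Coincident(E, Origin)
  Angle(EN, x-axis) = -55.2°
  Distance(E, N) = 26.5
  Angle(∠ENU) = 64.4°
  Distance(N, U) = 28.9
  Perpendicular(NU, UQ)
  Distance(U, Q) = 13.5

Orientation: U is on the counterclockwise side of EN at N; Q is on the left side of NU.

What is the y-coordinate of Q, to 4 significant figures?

10.04

E is at the origin; EN runs at -55.2° with length 26.5, so N = 26.5·(cos -55.2°, sin -55.2°) = (15.12, -21.76). ∠ENU = 64.4°, so NU runs at -55.2° + (180° − 64.4°) = 60.40° from the x-axis; with |NU| = 28.9, U = N + 28.9·(cos 60.40°, sin 60.40°) = (29.40, 3.368). The perpendicularity gives UQ at right angles to NU; with |UQ| = 13.5 on the left of NU, Q = U + 13.5·(-0.8695, 0.4939) = (17.66, 10.04). So Q.y = 10.04.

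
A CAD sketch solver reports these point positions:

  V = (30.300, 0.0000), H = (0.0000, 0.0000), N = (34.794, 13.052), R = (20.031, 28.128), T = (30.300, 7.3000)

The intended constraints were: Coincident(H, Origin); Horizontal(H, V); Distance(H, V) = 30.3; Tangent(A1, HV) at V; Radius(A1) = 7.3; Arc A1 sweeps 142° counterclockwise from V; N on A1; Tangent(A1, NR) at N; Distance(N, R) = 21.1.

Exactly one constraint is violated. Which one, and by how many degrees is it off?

Tangent(A1, NR) at N — off by 7.60°.

H = (0.00, 0.00) ✓; H.y = 0.00, V.y = 0.00 ✓; |HV| = 30.30 ✓; ∠(TV, VH) = 90.00° ✓; |TV| = 7.300 ✓; bearing(T→N) − bearing(T→V) = 142.0° ✓; |TN| = 7.299 ✓; ∠(TN, NR) = 97.60° ✗; |NR| = 21.10 ✓.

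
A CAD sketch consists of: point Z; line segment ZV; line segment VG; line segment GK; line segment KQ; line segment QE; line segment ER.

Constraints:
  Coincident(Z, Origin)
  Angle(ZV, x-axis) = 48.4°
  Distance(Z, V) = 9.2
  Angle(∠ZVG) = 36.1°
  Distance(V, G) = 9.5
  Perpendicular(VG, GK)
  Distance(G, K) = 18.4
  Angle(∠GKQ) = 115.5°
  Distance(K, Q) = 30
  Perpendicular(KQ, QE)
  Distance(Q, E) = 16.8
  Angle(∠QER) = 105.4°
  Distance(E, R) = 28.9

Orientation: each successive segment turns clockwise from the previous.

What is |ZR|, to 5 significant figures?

13.238

Z is at the origin; ZV runs at 48.4° with length 9.2, so V = (6.1081, 6.8797). ∠ZVG = 36.1° gives VG at -95.500° from the x-axis; with |VG| = 9.5, G = (5.1976, -2.5765). VG is perpendicular to GK, so GK runs at 174.50°; with |GK| = 18.4, K = (-13.118, -0.81296). ∠GKQ = 115.5° gives KQ at 110.00° from the x-axis; with |KQ| = 30.0, Q = (-23.378, 27.378). KQ ⟂ QE, so QE runs at 20.000°; with |QE| = 16.8, E = (-7.5915, 33.124). ∠QER = 105.4° gives ER at -54.600° from the x-axis; with |ER| = 28.9, R = (9.1498, 9.5666). Then |ZR| = |R − Z| = 13.238.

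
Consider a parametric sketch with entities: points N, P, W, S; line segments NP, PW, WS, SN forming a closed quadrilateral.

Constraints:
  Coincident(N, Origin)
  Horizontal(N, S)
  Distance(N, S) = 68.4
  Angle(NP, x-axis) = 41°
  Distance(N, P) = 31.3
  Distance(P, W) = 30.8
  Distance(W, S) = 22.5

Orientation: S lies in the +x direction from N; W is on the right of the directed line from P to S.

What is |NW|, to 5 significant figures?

45.917

Checks: |PW| = 30.80 ✓; |WS| = 22.50 ✓.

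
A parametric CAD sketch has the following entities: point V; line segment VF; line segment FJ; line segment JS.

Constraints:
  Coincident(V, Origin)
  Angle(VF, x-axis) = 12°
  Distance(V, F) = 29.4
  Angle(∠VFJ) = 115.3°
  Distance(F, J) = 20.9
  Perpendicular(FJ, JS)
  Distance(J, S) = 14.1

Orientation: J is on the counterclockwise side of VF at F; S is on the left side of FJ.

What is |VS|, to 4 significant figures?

35.72

V is at the origin; VF runs at 12.0° with length 29.4, so F = 29.4·(cos 12.0°, sin 12.0°) = (28.76, 6.113). ∠VFJ = 115.3°, so FJ runs at 12.0° + (180° − 115.3°) = 76.70° from the x-axis; with |FJ| = 20.9, J = F + 20.9·(cos 76.70°, sin 76.70°) = (33.57, 26.45). FJ ⟂ JS; with |JS| = 14.1 on the left of FJ, S = J + 14.1·(-0.9732, 0.2300) = (19.84, 29.70). Then |VS| = |S − V| = 35.72.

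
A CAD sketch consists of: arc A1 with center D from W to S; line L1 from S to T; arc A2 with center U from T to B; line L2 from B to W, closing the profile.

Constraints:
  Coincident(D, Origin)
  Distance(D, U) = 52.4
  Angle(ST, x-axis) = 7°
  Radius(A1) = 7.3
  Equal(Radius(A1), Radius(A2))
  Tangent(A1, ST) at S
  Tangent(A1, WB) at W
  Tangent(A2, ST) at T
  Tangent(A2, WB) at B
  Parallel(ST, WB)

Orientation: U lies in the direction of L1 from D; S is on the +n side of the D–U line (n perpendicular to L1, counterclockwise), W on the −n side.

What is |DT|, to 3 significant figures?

52.9

The slot axis is L1's direction at 7.0°, so u = (cos 7.0°, sin 7.0°) = (0.993, 0.122) and n = (−sin 7.0°, cos 7.0°) = (-0.122, 0.993). D is at the origin and U lies 52.4 along u from D, so U = 52.4·u = (52.0, 6.39). Tangency of A1 to both parallel lines with radius 7.3 puts S and W at D ± 7.3·n: S = (-0.890, 7.25), W = (0.890, -7.25). Equal radii place T and B the same way about U: T = U + 7.3·n = (51.1, 13.6), B = U − 7.3·n = (52.9, -0.860). Then |DT| = |T − D| = 52.9.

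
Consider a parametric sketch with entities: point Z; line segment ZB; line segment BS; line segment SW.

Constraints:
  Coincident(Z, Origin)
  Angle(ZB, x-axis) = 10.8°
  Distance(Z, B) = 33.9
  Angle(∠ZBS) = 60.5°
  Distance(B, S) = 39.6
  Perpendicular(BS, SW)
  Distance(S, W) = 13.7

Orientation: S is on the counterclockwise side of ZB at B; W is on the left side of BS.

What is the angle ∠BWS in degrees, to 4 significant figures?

70.92°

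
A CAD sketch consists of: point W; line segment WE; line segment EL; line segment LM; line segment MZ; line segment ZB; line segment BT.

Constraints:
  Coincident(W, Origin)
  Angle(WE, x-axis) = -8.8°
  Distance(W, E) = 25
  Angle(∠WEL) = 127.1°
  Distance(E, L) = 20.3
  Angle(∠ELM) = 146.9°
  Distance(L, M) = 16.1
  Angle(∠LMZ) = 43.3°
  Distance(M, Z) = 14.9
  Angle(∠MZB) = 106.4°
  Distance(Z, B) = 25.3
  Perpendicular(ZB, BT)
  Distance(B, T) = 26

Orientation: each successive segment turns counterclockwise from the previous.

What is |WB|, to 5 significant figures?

38.631

W is at the origin; WE runs at -8.8° with length 25.0, so E = (24.706, -3.8246). ∠WEL = 127.1° gives EL at 44.100° from the x-axis; with |EL| = 20.3, L = (39.284, 10.302). ∠ELM = 146.9° gives LM at 77.200° from the x-axis; with |LM| = 16.1, M = (42.851, 26.002). ∠LMZ = 43.3° gives MZ at -146.10° from the x-axis; with |MZ| = 14.9, Z = (30.483, 17.692). ∠MZB = 106.4° gives ZB at -72.500° from the x-axis; with |ZB| = 25.3, B = (38.091, -6.4372). Then |WB| = |B − W| = 38.631.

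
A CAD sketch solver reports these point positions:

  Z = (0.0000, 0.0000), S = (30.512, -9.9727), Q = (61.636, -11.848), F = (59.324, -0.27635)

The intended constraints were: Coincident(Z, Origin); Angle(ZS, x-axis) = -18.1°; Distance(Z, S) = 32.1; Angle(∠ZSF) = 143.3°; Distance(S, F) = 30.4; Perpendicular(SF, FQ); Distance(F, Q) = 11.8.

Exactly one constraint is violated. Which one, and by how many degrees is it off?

Perpendicular(SF, FQ) — off by 7.30°.

Z = (0.00, 0.00) ✓; ZS at -18.10° ✓; |ZS| = 32.10 ✓; ∠ZSF = 143.3° ✓; |SF| = 30.40 ✓; ∠(SF, FQ) = 97.30° ✗; |FQ| = 11.80 ✓.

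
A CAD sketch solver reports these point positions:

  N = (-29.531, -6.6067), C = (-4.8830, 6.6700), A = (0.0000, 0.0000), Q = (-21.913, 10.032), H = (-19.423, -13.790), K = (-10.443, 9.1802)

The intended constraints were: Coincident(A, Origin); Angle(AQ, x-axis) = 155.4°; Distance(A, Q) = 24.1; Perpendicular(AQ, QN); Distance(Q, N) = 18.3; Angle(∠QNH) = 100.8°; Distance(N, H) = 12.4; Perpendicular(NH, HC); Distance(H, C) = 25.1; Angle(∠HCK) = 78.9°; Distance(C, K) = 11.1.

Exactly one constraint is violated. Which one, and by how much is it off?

Distance(C, K) = 11.1 — off by 5.00.

A = (0.00, 0.00) ✓; AQ at 155.4° ✓; |AQ| = 24.10 ✓; ∠(AQ, QN) = 90.00° ✓; |QN| = 18.30 ✓; ∠QNH = 100.8° ✓; |NH| = 12.40 ✓; ∠(NH, HC) = 90.00° ✓; |HC| = 25.10 ✓; ∠HCK = 78.90° ✓; |CK| = 6.100 ✗.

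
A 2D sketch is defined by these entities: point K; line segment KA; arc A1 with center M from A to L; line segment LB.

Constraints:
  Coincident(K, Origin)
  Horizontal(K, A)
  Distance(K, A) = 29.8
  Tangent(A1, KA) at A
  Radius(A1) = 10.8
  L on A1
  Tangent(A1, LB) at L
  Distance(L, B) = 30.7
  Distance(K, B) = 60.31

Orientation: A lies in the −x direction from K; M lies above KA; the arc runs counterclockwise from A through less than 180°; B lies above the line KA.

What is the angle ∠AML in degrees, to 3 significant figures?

139°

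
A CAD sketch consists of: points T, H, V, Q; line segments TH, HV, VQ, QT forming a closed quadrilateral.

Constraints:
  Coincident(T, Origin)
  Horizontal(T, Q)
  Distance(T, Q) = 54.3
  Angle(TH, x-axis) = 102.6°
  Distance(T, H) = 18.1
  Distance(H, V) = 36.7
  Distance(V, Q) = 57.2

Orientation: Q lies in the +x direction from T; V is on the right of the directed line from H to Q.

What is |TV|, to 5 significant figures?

18.794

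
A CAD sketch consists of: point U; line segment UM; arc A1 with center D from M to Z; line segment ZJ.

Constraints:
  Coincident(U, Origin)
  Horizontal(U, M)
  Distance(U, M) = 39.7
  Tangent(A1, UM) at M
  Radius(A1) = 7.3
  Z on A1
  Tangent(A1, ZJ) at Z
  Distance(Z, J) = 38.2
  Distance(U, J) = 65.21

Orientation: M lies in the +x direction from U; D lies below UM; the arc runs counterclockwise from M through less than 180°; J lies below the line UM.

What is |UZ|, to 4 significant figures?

34.36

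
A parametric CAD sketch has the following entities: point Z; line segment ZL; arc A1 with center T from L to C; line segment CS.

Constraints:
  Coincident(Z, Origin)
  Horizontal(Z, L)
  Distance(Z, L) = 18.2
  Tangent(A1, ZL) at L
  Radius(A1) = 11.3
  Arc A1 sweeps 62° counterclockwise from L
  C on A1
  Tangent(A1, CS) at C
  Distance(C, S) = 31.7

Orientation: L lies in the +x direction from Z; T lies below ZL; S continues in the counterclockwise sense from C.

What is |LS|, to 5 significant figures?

42.106

On A1, L sits at bearing 90° from T; a 62° counterclockwise sweep puts C at bearing 152°, so C = T + 11.3·(cos 152°, sin 152°) = (8.2227, -5.9950). A1 meets CS tangentially, so TC is at right angles to CS, so CS runs along (−sin 152°, cos 152°); with |CS| = 31.7, S = (-6.6596, -33.984). Then |LS| = |S − L| = 42.106.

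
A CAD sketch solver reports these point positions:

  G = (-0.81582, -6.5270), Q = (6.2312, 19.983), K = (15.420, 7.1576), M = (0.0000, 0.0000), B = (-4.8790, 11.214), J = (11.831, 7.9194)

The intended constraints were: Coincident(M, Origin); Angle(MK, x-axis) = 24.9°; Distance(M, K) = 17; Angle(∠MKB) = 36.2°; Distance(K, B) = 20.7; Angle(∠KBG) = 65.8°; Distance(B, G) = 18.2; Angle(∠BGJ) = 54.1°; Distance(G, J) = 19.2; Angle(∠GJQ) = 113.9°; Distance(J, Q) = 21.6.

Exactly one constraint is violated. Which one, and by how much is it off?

Distance(J, Q) = 21.6 — off by 8.30.

M = (0.00, 0.00) ✓; MK at 24.90° ✓; |MK| = 17.00 ✓; ∠MKB = 36.20° ✓; |KB| = 20.70 ✓; ∠KBG = 65.80° ✓; |BG| = 18.20 ✓; ∠BGJ = 54.10° ✓; |GJ| = 19.20 ✓; ∠GJQ = 113.9° ✓; |JQ| = 13.30 ✗.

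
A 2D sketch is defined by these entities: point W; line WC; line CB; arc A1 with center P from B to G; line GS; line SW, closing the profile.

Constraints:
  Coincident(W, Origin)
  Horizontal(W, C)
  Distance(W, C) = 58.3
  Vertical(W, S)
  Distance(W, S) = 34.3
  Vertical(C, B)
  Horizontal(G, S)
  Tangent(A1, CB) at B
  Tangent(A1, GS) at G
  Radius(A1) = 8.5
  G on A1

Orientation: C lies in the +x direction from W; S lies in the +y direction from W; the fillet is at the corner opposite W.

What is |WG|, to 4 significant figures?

60.47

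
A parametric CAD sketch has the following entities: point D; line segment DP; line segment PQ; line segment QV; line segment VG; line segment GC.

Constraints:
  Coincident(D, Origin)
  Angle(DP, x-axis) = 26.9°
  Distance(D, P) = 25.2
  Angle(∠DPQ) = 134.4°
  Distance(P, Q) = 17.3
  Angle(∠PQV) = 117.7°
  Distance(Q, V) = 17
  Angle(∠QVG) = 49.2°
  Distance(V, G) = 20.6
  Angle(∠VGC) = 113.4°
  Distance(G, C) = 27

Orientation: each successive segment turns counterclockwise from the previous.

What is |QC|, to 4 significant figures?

23.46

D is at the origin; DP runs at 26.9° with length 25.2, so P = (22.47, 11.40). ∠DPQ = 134.4° gives PQ at 72.50° from the x-axis; with |PQ| = 17.3, Q = (27.68, 27.90). ∠PQV = 117.7° gives QV at 134.8° from the x-axis; with |QV| = 17.0, V = (15.70, 39.96). ∠QVG = 49.2° gives VG at -94.40° from the x-axis; with |VG| = 20.6, G = (14.12, 19.42). ∠VGC = 113.4° gives GC at -27.80° from the x-axis; with |GC| = 27.0, C = (38.00, 6.832). Then |QC| = |C − Q| = 23.46.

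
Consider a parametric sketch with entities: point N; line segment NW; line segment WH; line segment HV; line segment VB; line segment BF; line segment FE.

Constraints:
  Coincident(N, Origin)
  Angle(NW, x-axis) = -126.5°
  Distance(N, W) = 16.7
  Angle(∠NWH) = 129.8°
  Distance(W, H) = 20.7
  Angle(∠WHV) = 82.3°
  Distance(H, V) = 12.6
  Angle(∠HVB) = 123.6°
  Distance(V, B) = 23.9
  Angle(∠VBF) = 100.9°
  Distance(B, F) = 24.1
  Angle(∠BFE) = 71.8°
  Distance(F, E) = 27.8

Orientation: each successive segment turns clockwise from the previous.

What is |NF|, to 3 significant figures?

11.1

N is at the origin; NW runs at -126.5° with length 16.7, so W = (-9.93, -13.4). ∠NWH = 129.8° gives WH at -177° from the x-axis; with |WH| = 20.7, H = (-30.6, -14.6). ∠WHV = 82.3° gives HV at 85.6° from the x-axis; with |HV| = 12.6, V = (-29.6, -2.05). ∠HVB = 123.6° gives VB at 29.2° from the x-axis; with |VB| = 23.9, B = (-8.77, 9.61). ∠VBF = 100.9° gives BF at -49.9° from the x-axis; with |BF| = 24.1, F = (6.75, -8.83). Then |NF| = |F − N| = 11.1.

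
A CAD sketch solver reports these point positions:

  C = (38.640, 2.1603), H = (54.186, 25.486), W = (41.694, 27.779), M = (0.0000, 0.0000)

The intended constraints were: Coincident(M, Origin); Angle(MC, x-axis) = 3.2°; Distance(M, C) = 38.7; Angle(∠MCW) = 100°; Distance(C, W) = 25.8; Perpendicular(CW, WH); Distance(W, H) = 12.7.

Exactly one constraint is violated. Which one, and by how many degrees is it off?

Perpendicular(CW, WH) — off by 3.60°.

M = (0.00, 0.00) ✓; MC at 3.200° ✓; |MC| = 38.70 ✓; ∠MCW = 100.0° ✓; |CW| = 25.80 ✓; ∠(CW, WH) = 93.60° ✗; |WH| = 12.70 ✓.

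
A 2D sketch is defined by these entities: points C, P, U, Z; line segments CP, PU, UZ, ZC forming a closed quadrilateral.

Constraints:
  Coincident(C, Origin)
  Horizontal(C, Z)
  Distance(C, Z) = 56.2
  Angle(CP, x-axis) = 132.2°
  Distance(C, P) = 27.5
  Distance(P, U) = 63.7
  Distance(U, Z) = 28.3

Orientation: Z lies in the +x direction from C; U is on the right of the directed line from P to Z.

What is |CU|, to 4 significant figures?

37.28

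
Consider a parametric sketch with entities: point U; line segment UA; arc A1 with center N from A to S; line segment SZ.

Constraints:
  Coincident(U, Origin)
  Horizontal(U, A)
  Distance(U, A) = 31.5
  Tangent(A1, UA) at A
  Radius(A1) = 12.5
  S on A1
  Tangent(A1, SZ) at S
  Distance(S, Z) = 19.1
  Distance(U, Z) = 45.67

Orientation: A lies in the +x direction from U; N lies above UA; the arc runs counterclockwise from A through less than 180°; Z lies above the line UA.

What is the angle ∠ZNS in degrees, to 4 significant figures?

56.80°

U is at the origin; UA is horizontal with |UA| = 31.5 and A on the +x side, so A = (31.50, 0.000). Tangency of A1 to UA means the radius NA is perpendicular to UA, so N = A + (0, 12.5) = (31.50, 12.50). Since NS ⟂ SZ (tangency), |NZ| = √(12.5² + 19.1²) = 22.83 regardless of where S sits on A1. So Z lies on both circle(U, 45.67) and circle(N, 22.83); the above-UA intersection is Z = (29.10, 35.20). S is the foot of the tangent from Z: S = (41.18, 20.41).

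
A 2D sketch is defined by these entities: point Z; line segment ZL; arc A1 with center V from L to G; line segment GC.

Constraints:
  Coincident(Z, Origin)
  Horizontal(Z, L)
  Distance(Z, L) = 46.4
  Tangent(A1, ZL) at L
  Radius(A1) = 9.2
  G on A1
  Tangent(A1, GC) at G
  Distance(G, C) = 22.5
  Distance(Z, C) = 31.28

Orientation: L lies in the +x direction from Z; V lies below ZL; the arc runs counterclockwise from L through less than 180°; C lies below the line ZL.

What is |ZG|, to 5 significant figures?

39.733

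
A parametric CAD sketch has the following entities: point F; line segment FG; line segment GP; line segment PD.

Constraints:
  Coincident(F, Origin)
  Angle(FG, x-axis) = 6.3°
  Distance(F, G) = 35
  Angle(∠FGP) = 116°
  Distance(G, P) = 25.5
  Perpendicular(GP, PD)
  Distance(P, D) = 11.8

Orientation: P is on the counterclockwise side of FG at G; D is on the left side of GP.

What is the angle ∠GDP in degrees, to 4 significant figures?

65.17°

F is at the origin; FG runs at 6.3° with length 35.0, so G = 35.0·(cos 6.3°, sin 6.3°) = (34.79, 3.841). ∠FGP = 116.0°, so GP runs at 6.3° + (180° − 116.0°) = 70.30° from the x-axis; with |GP| = 25.5, P = G + 25.5·(cos 70.30°, sin 70.30°) = (43.38, 27.85). GP is perpendicular to PD; with |PD| = 11.8 on the left of GP, D = P + 11.8·(-0.9415, 0.3371) = (32.28, 31.83). Then cos ∠GDP = DG·DP / (|DG||DP|), giving 65.17°.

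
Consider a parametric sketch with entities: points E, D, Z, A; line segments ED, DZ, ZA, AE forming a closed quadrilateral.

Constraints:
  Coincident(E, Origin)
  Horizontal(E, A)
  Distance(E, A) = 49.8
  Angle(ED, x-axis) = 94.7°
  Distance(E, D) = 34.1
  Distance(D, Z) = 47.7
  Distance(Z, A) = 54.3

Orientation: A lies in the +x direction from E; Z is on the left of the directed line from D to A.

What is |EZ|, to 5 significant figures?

67.259

Checks: |DZ| = 47.70 ✓; |ZA| = 54.30 ✓.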